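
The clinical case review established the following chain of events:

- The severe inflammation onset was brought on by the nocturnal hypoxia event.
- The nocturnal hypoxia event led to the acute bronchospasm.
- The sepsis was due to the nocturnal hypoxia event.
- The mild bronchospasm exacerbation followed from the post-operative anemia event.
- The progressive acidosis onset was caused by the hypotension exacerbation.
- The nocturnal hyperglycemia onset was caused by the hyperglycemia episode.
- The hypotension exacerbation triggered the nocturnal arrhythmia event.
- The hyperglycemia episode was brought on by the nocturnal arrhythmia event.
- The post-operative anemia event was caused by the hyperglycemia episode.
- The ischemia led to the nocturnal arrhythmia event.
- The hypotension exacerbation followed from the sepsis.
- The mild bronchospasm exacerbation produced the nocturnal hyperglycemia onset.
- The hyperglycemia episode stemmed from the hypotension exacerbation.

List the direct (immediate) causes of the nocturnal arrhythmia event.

Upstream contributors include the nocturnal hypoxia event, the sepsis, but only the hypotension exacerbation, the ischemia feed directly into the nocturnal arrhythmia event.

the hypotension exacerbation, the ischemia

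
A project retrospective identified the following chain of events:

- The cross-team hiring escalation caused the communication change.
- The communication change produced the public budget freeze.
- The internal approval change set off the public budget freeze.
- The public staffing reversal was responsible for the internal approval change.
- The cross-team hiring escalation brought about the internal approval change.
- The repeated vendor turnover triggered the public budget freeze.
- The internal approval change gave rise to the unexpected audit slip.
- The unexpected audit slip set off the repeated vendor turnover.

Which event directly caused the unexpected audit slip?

Upstream contributors include the cross-team hiring escalation, the public staffing reversal, but only the internal approval change feeds directly into the unexpected audit slip.

the internal approval change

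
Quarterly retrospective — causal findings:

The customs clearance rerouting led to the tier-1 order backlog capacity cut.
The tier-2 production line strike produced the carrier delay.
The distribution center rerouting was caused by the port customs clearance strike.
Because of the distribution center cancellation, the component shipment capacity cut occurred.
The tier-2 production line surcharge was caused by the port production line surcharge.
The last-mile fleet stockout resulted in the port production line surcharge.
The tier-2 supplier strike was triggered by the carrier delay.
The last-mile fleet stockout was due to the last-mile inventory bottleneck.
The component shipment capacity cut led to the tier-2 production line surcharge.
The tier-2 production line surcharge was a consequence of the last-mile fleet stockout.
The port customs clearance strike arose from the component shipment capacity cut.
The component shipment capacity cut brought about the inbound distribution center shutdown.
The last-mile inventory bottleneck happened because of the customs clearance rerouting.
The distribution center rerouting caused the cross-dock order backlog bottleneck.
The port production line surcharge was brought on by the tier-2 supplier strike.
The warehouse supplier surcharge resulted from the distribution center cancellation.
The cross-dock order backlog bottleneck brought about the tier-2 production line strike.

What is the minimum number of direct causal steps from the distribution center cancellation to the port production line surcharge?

Shortest chain: the distribution center cancellation → the component shipment capacity cut → the port customs clearance strike → the distribution center rerouting → the cross-dock order backlog bottleneck → the tier-2 production line strike → the carrier delay → the tier-2 supplier strike → the port production line surcharge.

8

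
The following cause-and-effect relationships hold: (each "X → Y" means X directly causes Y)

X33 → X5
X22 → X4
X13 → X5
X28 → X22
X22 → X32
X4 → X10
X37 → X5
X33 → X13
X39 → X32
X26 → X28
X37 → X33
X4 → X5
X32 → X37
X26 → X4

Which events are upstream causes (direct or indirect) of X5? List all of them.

X13, X22, X26, X28, X32, X33, X37, X39, X4

Immediate causes of X5: X4, X37, X33, X13.
Further upstream: X26, X28, X22, X32, X39.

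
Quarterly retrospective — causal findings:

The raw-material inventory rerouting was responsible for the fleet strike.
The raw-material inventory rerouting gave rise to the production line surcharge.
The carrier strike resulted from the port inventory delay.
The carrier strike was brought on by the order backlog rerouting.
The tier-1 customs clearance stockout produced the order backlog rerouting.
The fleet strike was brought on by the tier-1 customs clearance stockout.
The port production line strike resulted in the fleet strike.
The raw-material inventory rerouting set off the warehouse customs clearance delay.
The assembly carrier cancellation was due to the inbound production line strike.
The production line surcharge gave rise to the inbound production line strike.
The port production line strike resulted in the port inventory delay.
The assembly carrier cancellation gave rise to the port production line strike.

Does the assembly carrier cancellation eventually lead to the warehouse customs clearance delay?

No

The assembly carrier cancellation leads to the port production line strike, the port inventory delay, the fleet strike, the carrier strike; the warehouse customs clearance delay is not among them.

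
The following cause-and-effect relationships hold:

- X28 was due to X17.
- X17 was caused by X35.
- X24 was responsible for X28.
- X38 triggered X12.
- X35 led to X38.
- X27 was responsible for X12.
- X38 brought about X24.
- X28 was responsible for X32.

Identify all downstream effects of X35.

X12, X17, X24, X28, X32, X38

Direct effects: X17, X38.
2 steps out: X12, X24, X28.
3 steps out: X32.
Not reachable from it: X27.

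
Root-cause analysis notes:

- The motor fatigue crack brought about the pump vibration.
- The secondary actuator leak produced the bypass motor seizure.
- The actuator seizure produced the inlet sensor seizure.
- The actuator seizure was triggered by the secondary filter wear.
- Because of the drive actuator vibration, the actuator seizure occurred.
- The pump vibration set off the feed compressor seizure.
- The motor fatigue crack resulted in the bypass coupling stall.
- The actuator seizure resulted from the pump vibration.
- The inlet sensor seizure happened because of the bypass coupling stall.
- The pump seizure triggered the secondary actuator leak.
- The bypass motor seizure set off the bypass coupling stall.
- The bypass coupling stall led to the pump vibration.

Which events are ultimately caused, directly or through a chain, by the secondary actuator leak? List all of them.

Direct effects: the bypass motor seizure.
2 steps out: the bypass coupling stall.
3 steps out: the pump vibration, the inlet sensor seizure.
4 steps out: the feed compressor seizure, the actuator seizure.
Not reachable from it: the motor fatigue crack, the pump seizure, the drive actuator vibration, the secondary filter wear.

the actuator seizure, the bypass coupling stall, the bypass motor seizure, the feed compressor seizure, the inlet sensor seizure, the pump vibration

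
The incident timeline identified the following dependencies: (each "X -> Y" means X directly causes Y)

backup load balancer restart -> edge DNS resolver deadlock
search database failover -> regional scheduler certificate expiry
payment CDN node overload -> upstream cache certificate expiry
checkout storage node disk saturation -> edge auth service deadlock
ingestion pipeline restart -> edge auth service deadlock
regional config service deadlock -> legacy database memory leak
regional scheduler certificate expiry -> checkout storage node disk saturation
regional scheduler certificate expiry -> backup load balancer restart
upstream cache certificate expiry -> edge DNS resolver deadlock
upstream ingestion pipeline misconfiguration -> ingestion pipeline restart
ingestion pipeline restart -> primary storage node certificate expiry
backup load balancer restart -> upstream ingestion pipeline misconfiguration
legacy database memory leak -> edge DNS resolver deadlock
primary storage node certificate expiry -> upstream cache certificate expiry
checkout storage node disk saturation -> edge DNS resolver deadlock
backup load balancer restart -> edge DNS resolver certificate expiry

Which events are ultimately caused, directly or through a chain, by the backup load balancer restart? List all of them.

Direct effects: the upstream ingestion pipeline misconfiguration, the edge DNS resolver certificate expiry, the edge DNS resolver deadlock.
2 steps out: the ingestion pipeline restart.
3 steps out: the primary storage node certificate expiry, the edge auth service deadlock.
4 steps out: the upstream cache certificate expiry.
Not reachable from it: the search database failover, the regional scheduler certificate expiry, the checkout storage node disk saturation, the payment CDN node overload, the regional config service deadlock, the legacy database memory leak.

the edge DNS resolver certificate expiry, the edge DNS resolver deadlock, the edge auth service deadlock, the ingestion pipeline restart, the primary storage node certificate expiry, the upstream cache certificate expiry, the upstream ingestion pipeline misconfiguration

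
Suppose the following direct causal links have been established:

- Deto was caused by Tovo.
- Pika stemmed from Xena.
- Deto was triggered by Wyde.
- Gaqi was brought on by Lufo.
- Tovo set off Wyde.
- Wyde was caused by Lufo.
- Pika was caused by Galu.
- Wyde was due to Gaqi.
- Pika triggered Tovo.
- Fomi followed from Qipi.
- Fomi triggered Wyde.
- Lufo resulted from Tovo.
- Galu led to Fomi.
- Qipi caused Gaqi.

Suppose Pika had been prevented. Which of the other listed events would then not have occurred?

Downstream of Pika: Tovo, Lufo, Gaqi, Wyde, Deto.
Of those, still caused via another path: Gaqi, Wyde, Deto.
The remainder have no surviving cause.

Lufo, Tovo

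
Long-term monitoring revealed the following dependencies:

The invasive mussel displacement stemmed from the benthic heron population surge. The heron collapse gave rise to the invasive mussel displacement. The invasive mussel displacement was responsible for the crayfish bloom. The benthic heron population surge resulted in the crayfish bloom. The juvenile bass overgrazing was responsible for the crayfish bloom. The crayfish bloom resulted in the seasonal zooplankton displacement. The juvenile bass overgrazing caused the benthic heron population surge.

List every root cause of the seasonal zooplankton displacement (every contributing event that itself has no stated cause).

Tracing upstream from the seasonal zooplankton displacement: the seasonal zooplankton displacement ← the crayfish bloom ← the juvenile bass overgrazing.
A separate upstream branch: the seasonal zooplankton displacement ← the crayfish bloom ← the invasive mussel displacement ← the heron collapse.
Each of those chain origins has no stated cause.

the heron collapse, the juvenile bass overgrazing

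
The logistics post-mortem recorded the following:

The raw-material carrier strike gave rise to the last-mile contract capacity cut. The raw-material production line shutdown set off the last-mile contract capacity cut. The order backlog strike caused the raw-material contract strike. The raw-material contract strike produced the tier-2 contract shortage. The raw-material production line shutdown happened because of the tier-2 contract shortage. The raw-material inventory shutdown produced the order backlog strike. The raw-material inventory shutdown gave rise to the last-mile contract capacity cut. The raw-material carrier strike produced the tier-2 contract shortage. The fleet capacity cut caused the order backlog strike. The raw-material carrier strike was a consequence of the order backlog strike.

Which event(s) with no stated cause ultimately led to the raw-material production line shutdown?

Tracing upstream from the raw-material production line shutdown: the raw-material production line shutdown ← the tier-2 contract shortage ← the raw-material contract strike ← the order backlog strike ← the raw-material inventory shutdown.
A separate upstream branch: the raw-material production line shutdown ← the tier-2 contract shortage ← the raw-material contract strike ← the order backlog strike ← the fleet capacity cut.
Each of those chain origins has no stated cause.

the fleet capacity cut, the raw-material inventory shutdown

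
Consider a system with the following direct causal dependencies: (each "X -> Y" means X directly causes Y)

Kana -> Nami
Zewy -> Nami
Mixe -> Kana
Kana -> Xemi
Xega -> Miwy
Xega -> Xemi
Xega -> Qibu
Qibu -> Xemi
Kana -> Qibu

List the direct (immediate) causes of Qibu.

Kana, Xega

Upstream contributors include Mixe, but only Kana, Xega feed directly into Qibu.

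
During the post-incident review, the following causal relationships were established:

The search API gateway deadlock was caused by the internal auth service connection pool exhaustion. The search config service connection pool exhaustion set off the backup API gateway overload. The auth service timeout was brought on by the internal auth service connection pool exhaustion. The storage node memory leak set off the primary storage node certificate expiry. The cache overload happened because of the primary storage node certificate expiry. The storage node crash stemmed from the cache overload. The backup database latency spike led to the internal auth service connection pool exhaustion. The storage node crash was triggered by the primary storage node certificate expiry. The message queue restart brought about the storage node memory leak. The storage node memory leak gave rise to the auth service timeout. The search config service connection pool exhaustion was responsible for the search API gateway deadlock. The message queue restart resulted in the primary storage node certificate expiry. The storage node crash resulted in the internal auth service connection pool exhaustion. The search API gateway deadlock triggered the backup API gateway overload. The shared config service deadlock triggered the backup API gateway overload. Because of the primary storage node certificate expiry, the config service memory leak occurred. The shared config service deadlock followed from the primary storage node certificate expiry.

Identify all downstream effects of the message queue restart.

the auth service timeout, the backup API gateway overload, the cache overload, the config service memory leak, the internal auth service connection pool exhaustion, the primary storage node certificate expiry, the search API gateway deadlock, the shared config service deadlock, the storage node crash, the storage node memory leak

Direct effects: the storage node memory leak, the primary storage node certificate expiry.
2 steps out: the config service memory leak, the cache overload, the storage node crash, the auth service timeout, the shared config service deadlock.
3 steps out: the internal auth service connection pool exhaustion, the backup API gateway overload.
4 steps out: the search API gateway deadlock.
Not reachable from it: the backup database latency spike, the search config service connection pool exhaustion.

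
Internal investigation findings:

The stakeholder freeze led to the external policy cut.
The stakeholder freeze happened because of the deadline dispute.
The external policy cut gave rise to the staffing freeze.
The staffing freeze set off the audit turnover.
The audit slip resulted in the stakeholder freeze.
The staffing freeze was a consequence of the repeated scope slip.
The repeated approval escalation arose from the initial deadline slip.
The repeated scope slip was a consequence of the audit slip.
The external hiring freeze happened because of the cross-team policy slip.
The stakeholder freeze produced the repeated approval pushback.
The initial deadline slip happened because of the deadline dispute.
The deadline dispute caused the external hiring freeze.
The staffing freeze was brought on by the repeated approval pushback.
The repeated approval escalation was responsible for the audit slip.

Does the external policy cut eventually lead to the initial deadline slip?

No

The external policy cut leads to the staffing freeze, the audit turnover; the initial deadline slip is not among them.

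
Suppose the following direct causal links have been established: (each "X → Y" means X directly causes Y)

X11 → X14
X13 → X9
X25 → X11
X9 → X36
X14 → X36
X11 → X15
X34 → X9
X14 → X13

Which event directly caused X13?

Upstream contributors include X25, X11, but only X14 feeds directly into X13.

X14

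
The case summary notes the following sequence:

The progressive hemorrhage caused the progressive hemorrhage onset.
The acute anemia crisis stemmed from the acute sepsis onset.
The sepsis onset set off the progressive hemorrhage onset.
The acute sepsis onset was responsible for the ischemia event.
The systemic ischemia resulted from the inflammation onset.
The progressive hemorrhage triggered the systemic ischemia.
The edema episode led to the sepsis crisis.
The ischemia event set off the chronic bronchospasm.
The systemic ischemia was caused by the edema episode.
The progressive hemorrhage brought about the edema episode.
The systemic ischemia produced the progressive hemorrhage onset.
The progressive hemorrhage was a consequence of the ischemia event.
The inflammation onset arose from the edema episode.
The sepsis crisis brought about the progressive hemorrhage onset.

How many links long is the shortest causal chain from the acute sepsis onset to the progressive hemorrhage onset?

Shortest chain: the acute sepsis onset → the ischemia event → the progressive hemorrhage → the progressive hemorrhage onset.

3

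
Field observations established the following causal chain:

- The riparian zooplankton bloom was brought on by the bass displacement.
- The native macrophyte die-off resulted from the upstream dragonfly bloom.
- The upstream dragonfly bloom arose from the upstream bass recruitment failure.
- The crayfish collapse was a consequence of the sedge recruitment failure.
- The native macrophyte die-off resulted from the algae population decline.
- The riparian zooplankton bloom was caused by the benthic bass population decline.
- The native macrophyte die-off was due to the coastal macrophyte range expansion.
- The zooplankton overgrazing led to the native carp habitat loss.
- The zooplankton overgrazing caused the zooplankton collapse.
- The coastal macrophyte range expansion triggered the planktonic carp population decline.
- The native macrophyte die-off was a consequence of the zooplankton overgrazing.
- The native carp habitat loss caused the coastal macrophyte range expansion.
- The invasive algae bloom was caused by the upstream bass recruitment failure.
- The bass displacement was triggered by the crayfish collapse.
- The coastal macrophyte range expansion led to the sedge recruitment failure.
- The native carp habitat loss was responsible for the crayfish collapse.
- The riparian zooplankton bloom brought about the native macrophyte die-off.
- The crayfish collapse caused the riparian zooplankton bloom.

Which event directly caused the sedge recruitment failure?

Upstream contributors include the zooplankton overgrazing, the native carp habitat loss, but only the coastal macrophyte range expansion feeds directly into the sedge recruitment failure.

the coastal macrophyte range expansion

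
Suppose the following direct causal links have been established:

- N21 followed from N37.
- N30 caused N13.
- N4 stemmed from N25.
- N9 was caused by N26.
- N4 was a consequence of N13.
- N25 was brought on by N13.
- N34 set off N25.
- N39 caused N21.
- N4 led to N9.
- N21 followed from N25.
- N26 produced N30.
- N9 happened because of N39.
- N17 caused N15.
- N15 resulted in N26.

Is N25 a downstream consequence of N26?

Yes

There is a causal chain: N26 → N30 → N13 → N25.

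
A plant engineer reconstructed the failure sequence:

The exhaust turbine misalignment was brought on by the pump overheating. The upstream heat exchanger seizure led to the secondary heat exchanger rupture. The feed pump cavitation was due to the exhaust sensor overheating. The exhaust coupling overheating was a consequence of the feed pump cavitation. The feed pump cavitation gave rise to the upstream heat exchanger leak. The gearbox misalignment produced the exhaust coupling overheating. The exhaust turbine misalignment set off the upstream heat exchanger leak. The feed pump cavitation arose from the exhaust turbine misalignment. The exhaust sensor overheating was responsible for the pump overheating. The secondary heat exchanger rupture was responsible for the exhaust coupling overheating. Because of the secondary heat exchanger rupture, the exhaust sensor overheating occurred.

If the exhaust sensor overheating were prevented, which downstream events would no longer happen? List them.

the exhaust turbine misalignment, the feed pump cavitation, the pump overheating, the upstream heat exchanger leak

Downstream of the exhaust sensor overheating: the pump overheating, the exhaust turbine misalignment, the feed pump cavitation, the exhaust coupling overheating, the upstream heat exchanger leak.
Of those, still caused via another path: the exhaust coupling overheating.
The remainder have no surviving cause.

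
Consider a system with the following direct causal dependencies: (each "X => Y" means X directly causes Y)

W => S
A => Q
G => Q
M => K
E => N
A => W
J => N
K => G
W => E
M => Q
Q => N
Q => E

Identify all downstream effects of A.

Direct effects: W, Q.
2 steps out: S, E, N.
Not reachable from it: M, K, G, J.

E, N, Q, S, W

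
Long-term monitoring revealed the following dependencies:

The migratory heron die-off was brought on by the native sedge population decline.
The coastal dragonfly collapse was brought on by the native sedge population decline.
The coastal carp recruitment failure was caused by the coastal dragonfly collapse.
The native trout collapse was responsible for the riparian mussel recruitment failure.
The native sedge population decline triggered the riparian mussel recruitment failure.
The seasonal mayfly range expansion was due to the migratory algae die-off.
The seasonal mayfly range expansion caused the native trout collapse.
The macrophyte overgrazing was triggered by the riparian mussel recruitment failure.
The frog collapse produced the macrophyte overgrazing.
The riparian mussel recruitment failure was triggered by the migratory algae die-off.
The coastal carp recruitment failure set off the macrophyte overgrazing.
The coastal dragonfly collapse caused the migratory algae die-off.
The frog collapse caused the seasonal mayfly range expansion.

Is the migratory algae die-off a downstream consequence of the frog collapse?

No

The frog collapse leads to the seasonal mayfly range expansion, the native trout collapse, the riparian mussel recruitment failure, the macrophyte overgrazing; the migratory algae die-off is not among them.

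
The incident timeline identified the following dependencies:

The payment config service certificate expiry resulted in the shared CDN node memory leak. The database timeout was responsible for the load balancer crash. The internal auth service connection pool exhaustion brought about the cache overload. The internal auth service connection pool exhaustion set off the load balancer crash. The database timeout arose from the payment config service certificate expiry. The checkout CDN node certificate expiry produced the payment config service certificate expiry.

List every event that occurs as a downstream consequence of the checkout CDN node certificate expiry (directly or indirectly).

the database timeout, the load balancer crash, the payment config service certificate expiry, the shared CDN node memory leak

Direct effects: the payment config service certificate expiry.
2 steps out: the database timeout, the shared CDN node memory leak.
3 steps out: the load balancer crash.
Not reachable from it: the internal auth service connection pool exhaustion, the cache overload.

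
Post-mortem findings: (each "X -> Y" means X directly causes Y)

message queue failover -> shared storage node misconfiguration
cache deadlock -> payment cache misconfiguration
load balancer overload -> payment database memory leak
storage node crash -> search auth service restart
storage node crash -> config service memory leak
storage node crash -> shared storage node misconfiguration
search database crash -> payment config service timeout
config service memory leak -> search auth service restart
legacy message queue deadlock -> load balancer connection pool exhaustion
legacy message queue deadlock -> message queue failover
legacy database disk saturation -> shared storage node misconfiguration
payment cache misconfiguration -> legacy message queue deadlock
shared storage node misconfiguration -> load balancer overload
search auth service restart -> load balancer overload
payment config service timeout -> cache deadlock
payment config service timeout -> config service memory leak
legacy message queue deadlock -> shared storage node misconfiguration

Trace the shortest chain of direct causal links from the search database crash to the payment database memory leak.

the search database crash → the payment config service timeout
the payment config service timeout → the config service memory leak
the config service memory leak → the search auth service restart
the search auth service restart → the load balancer overload
the load balancer overload → the payment database memory leak
Length: 5 steps.

the search database crash → the payment config service timeout → the config service memory leak → the search auth service restart → the load balancer overload → the payment database memory leak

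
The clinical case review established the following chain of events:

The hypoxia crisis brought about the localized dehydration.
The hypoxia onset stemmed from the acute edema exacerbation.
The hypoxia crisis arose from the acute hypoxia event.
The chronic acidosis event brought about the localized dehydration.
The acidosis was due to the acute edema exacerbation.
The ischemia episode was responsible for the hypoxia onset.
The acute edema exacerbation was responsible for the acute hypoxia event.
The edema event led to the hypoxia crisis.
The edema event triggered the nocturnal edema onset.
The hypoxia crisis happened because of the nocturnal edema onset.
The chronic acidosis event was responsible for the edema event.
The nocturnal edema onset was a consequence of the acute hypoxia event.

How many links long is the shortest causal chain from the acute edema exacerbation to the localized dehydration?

3

Shortest chain: the acute edema exacerbation → the acute hypoxia event → the hypoxia crisis → the localized dehydration.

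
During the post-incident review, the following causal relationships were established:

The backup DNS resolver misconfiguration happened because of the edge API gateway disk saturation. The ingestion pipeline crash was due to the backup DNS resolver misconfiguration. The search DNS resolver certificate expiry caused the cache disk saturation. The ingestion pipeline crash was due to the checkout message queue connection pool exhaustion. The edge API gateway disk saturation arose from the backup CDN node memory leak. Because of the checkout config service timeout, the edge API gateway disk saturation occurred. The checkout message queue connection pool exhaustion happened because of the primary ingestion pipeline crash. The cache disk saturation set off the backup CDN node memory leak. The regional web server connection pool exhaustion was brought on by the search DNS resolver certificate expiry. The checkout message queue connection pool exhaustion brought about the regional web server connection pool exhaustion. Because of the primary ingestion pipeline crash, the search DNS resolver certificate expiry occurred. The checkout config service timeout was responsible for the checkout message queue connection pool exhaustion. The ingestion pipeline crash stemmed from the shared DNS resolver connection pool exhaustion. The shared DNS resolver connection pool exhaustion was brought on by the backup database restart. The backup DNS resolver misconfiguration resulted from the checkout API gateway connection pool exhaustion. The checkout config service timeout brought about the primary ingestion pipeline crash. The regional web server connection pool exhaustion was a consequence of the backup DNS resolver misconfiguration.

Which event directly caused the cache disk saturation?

Upstream contributors include the checkout config service timeout, the primary ingestion pipeline crash, but only the search DNS resolver certificate expiry feeds directly into the cache disk saturation.

the search DNS resolver certificate expiry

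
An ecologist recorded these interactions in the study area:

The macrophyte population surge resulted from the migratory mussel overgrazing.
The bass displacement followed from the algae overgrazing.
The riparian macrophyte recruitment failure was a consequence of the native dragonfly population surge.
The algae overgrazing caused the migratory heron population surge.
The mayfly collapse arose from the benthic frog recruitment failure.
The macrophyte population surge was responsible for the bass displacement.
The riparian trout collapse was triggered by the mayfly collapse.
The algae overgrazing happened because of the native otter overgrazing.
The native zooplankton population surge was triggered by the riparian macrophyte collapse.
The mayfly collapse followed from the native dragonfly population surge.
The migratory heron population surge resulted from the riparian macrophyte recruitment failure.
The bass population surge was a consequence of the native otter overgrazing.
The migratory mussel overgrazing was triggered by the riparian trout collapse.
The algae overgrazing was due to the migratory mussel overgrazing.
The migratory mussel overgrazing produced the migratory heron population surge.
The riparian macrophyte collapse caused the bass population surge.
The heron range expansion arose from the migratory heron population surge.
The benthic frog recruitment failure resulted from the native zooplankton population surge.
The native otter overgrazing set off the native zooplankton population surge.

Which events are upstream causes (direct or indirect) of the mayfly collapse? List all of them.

the benthic frog recruitment failure, the native dragonfly population surge, the native otter overgrazing, the native zooplankton population surge, the riparian macrophyte collapse

Immediate causes of the mayfly collapse: the native dragonfly population surge, the benthic frog recruitment failure.
Further upstream: the native otter overgrazing, the riparian macrophyte collapse, the native zooplankton population surge.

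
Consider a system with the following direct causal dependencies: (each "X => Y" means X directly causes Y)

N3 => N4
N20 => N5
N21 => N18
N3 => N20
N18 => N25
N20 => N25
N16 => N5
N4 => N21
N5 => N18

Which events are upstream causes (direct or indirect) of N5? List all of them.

Immediate causes of N5: N20, N16.
Further upstream: N3.

N16, N20, N3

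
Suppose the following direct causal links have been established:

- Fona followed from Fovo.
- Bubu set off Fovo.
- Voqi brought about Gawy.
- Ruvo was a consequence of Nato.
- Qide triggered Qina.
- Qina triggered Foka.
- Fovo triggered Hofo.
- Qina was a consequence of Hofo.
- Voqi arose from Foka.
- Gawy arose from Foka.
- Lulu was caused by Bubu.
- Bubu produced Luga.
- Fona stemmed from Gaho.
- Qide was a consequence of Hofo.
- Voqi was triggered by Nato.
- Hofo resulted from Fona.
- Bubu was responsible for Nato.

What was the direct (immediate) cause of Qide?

Upstream contributors include Bubu, Fovo, Gaho, Fona, but only Hofo feeds directly into Qide.

Hofo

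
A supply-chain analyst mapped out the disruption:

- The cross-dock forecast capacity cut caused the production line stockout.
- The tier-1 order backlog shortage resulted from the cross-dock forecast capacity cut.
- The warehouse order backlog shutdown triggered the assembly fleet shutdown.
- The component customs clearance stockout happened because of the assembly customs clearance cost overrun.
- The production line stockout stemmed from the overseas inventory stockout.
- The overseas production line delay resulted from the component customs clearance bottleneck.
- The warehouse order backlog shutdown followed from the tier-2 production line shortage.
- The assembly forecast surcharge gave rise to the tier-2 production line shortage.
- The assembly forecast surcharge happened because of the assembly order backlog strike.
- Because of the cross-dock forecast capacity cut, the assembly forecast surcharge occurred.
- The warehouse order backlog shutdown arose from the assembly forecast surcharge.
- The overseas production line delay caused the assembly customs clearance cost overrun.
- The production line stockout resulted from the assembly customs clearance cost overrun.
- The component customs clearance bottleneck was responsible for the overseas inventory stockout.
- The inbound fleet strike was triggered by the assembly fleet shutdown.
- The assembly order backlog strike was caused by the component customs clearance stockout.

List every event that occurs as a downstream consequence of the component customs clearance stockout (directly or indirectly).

the assembly fleet shutdown, the assembly forecast surcharge, the assembly order backlog strike, the inbound fleet strike, the tier-2 production line shortage, the warehouse order backlog shutdown

Direct effects: the assembly order backlog strike.
2 steps out: the assembly forecast surcharge.
3 steps out: the tier-2 production line shortage, the warehouse order backlog shutdown.
4 steps out: the assembly fleet shutdown.
5 steps out: the inbound fleet strike.
Not reachable from it: the component customs clearance bottleneck, the overseas production line delay, the assembly customs clearance cost overrun, the cross-dock forecast capacity cut, the overseas inventory stockout, the tier-1 order backlog shortage, the production line stockout.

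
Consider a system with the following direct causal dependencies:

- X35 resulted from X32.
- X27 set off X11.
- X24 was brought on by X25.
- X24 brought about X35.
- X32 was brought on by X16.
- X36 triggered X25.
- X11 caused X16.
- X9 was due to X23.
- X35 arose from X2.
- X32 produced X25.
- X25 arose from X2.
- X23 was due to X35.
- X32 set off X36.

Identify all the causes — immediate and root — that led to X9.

Immediate cause of X9: X23.
Further upstream: X27, X11, X16, X32, X36, X2, X25, X24, X35.

X11, X16, X2, X23, X24, X25, X27, X32, X35, X36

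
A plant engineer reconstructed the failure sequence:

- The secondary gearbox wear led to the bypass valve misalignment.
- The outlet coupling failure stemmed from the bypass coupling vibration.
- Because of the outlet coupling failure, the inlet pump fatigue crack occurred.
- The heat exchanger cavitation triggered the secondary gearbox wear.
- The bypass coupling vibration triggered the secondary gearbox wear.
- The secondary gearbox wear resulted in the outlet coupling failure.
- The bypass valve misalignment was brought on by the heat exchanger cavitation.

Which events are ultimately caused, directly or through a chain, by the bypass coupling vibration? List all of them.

Direct effects: the secondary gearbox wear, the outlet coupling failure.
2 steps out: the bypass valve misalignment, the inlet pump fatigue crack.
Not reachable from it: the heat exchanger cavitation.

the bypass valve misalignment, the inlet pump fatigue crack, the outlet coupling failure, the secondary gearbox wear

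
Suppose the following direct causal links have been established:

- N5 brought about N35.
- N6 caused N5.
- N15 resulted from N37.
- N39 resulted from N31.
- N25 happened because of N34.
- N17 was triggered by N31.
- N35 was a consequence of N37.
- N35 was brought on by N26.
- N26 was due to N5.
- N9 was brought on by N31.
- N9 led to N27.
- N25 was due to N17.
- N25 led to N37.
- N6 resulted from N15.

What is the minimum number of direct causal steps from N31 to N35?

Shortest chain: N31 → N17 → N25 → N37 → N35.

4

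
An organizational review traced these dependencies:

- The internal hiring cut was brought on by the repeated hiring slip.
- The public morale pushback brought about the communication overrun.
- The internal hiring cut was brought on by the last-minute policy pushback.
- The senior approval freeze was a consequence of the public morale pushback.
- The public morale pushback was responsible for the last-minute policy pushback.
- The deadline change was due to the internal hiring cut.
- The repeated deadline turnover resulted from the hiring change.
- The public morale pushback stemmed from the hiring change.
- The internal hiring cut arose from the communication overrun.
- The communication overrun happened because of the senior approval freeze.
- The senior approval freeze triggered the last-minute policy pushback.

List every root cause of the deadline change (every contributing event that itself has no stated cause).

the hiring change, the repeated hiring slip

Tracing upstream from the deadline change: the deadline change ← the internal hiring cut ← the communication overrun ← the public morale pushback ← the hiring change.
A separate upstream branch: the deadline change ← the internal hiring cut ← the repeated hiring slip.
Each of those chain origins has no stated cause.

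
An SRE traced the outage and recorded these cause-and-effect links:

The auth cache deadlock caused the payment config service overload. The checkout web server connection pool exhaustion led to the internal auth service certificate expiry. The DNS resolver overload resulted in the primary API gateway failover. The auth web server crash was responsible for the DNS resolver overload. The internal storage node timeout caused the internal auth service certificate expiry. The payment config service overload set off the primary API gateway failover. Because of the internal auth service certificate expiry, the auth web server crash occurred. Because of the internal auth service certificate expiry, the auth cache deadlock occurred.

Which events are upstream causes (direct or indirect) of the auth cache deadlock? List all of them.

Immediate cause of the auth cache deadlock: the internal auth service certificate expiry.
Further upstream: the checkout web server connection pool exhaustion, the internal storage node timeout.

the checkout web server connection pool exhaustion, the internal auth service certificate expiry, the internal storage node timeout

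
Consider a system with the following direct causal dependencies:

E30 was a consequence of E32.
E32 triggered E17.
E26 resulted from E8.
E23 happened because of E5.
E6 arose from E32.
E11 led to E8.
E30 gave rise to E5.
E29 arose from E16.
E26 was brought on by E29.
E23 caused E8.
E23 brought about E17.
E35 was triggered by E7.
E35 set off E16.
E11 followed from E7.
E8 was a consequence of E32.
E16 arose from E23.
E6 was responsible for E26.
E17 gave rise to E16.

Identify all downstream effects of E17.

E16, E26, E29

Direct effects: E16.
2 steps out: E29.
3 steps out: E26.
Not reachable from it: E7, E35, E32, E30, E6, E5, E23, E11, E8.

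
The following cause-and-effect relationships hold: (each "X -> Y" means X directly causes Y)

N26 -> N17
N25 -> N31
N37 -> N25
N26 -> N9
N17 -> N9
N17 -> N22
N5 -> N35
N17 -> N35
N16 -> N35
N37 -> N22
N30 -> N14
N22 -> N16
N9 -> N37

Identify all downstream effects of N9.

Direct effects: N37.
2 steps out: N22, N25.
3 steps out: N31, N16.
4 steps out: N35.
Not reachable from it: N30, N26, N14, N17, N5.

N16, N22, N25, N31, N35, N37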